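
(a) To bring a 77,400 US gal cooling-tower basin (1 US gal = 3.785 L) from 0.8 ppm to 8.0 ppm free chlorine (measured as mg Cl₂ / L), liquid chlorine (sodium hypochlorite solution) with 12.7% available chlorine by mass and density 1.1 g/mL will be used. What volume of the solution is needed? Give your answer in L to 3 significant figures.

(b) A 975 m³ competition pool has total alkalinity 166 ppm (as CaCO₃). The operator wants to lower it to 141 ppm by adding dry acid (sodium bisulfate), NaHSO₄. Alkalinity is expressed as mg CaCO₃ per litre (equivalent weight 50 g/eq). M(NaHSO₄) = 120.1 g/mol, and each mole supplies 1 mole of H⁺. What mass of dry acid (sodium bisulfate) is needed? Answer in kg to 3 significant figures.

(a) 15.1 L; (b) 58.5 kg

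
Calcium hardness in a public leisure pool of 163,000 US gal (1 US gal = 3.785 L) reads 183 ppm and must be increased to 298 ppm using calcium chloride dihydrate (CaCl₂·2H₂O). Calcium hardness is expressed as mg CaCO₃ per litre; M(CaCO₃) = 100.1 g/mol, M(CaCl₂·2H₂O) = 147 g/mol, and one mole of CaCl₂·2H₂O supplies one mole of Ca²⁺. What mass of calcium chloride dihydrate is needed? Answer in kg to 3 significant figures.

Volume: 163,000 US gal × 3.785 L/gal = 616,955 L.
Hardness to add: (298 − 183) = 115 mg/L as CaCO₃ × 616,955 L = 70,950 g as CaCO₃.
Moles of Ca²⁺ (1 mol Ca²⁺ ≡ 1 mol CaCO₃): 70,950 / 100.1 g/mol = 708.8 mol.
Mass of CaCl₂·2H₂O: 708.8 × 147 = 104,200 g.

104 kg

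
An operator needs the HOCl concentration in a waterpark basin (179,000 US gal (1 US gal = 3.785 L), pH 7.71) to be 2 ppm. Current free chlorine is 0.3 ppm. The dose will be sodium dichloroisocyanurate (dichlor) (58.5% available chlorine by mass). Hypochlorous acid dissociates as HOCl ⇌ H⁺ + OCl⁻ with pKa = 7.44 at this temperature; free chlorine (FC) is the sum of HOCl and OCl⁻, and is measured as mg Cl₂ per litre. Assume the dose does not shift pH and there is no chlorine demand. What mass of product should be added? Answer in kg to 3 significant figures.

6.28 kg

Volume: 179,000 US gal × 3.785 L/gal = 677,515 L.
[OCl⁻]/[HOCl] = 10^(pH − pKa) = 10^(7.71 − 7.44) = 1.862; fraction as HOCl = 1/(1 + 1.862) = 0.3494.
Free chlorine required for 2 ppm HOCl: 2 / 0.3494 = 5.724 ppm.
FC to add: 5.724 − 0.3 = 5.424 mg/L as Cl₂.
Cl₂ equivalent: 5.424 mg/L × 677,515 L = 3675 g.
Product at 58.5% available Cl: 3675 / 0.585 = 6282 g.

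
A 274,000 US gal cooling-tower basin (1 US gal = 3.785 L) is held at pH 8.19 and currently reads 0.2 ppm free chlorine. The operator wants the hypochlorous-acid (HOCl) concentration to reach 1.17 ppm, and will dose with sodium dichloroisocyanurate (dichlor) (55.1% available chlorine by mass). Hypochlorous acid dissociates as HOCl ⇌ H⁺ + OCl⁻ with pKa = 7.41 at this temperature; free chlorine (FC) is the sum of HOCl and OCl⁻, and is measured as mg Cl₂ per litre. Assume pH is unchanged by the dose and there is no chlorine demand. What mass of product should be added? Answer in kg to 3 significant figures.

Volume: 274,000 US gal × 3.785 L/gal = 1,037,090 L.
[OCl⁻]/[HOCl] = 10^(pH − pKa) = 10^(8.19 − 7.41) = 6.026; fraction as HOCl = 1/(1 + 6.026) = 0.1423.
Free chlorine required for 1.17 ppm HOCl: 1.17 / 0.1423 = 8.22 ppm.
FC to add: 8.22 − 0.2 = 8.02 mg/L as Cl₂.
Cl₂ equivalent: 8.02 mg/L × 1,037,090 L = 8317 g.
Product at 55.1% available Cl: 8317 / 0.551 = 15,100 g.

15.1 kg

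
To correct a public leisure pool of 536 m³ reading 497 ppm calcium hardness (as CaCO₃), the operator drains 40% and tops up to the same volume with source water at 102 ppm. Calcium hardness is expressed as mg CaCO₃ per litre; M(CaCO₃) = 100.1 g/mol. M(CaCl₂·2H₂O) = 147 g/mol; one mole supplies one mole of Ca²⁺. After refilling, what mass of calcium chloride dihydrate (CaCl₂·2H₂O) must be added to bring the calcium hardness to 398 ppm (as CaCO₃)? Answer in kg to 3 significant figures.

Volume: 536 m³ = 536,000 L.
After draining 40% and refilling: 497 × 0.60 + 102 × 0.40 = 339 ppm.
Deficit to target: 398 − 339 = 59 mg/L.
As CaCO₃: 59 mg/L × 536,000 L = 31,620 g; ÷ 100.1 = 315.9 mol Ca²⁺.
Mass: 315.9 × 147 = 46,440 g.

46.4 kg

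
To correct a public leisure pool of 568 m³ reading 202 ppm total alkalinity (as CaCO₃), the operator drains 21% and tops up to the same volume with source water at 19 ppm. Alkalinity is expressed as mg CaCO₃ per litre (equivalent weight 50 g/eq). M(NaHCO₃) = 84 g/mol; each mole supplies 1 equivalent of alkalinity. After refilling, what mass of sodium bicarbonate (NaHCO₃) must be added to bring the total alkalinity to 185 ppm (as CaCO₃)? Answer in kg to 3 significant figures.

Volume: 568 m³ = 568,000 L.
After draining 21% and refilling: 202 × 0.79 + 19 × 0.21 = 163.57 ppm.
Deficit to target: 185 − 163.57 = 21.43 mg/L.
As CaCO₃: 21.43 mg/L × 568,000 L = 12,170 g; ÷ 50 g/eq ÷ 1 = 243.4 mol NaHCO₃.
Mass: 243.4 × 84 = 20,450 g.

20.4 kg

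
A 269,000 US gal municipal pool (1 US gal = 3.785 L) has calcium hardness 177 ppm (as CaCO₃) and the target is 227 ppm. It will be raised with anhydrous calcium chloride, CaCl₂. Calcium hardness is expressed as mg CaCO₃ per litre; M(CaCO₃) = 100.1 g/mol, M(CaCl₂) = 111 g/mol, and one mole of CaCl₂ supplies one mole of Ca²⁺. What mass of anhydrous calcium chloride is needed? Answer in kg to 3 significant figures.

56.5 kg

Volume: 269,000 US gal × 3.785 L/gal = 1,018,165 L.
Hardness to add: (227 − 177) = 50 mg/L as CaCO₃ × 1,018,165 L = 50,910 g as CaCO₃.
Moles of Ca²⁺ (1 mol Ca²⁺ ≡ 1 mol CaCO₃): 50,910 / 100.1 g/mol = 508.6 mol.
Mass of CaCl₂: 508.6 × 111 = 56,450 g.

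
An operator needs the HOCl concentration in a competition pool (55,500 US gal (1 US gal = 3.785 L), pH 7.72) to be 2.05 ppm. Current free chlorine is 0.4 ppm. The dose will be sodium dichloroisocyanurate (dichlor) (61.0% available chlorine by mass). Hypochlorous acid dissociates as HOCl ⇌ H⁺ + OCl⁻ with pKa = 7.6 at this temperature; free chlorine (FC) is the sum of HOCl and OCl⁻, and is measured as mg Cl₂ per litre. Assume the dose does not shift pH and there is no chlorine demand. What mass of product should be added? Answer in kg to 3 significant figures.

Volume: 55,500 US gal × 3.785 L/gal = 210,068 L.
[OCl⁻]/[HOCl] = 10^(pH − pKa) = 10^(7.72 − 7.6) = 1.318; fraction as HOCl = 1/(1 + 1.318) = 0.4314.
Free chlorine required for 2.05 ppm HOCl: 2.05 / 0.4314 = 4.752 ppm.
FC to add: 4.752 − 0.4 = 4.352 mg/L as Cl₂.
Cl₂ equivalent: 4.352 mg/L × 210,068 L = 914.3 g.
Product at 61.0% available Cl: 914.3 / 0.61 = 1499 g.

1.50 kg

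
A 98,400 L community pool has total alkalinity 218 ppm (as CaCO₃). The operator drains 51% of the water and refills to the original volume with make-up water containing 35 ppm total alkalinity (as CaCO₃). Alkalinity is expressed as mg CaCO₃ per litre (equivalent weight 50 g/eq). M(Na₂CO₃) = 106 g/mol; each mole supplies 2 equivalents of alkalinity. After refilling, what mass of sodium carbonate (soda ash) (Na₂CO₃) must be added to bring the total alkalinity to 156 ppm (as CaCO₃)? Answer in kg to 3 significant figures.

After draining 51% and refilling: 218 × 0.49 + 35 × 0.51 = 124.67 ppm.
Deficit to target: 156 − 124.67 = 31.33 mg/L.
As CaCO₃: 31.33 mg/L × 98,400 L = 3083 g; ÷ 50 g/eq ÷ 2 = 30.83 mol Na₂CO₃.
Mass: 30.83 × 106 = 3268 g.

3.27 kg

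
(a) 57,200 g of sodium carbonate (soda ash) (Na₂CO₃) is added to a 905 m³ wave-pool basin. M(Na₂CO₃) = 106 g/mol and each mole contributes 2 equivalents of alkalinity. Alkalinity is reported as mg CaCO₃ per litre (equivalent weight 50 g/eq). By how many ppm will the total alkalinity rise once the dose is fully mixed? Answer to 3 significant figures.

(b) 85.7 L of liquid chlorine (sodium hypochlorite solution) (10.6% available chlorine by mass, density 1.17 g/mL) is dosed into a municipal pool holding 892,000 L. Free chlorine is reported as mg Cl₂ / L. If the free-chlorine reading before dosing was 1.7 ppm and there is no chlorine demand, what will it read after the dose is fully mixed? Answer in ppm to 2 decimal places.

(a) Volume: 905 m³ = 905,000 L.
(a) Moles of Na₂CO₃: 57,200 g ÷ 106 g/mol = 539.6 mol → 1079 eq of alkalinity.
(a) As CaCO₃: 1079 eq × 50 g/eq = 53,960 g.
(a) Rise: 53,960 g / 905,000 L × 1000 = 59.63 mg/L.

(b) Mass of solution: 85.7 L × 1000 mL/L × 1.17 g/mL = 100,300 g.
(b) Available chlorine delivered: 100,300 g × 0.106 = 10,630 g as Cl₂.
(b) Concentration rise: 10,630 g / 892,000 L = 11.92 mg/L = 11.92 ppm.
(b) Final FC: 1.7 + 11.92 = 13.62 ppm.

(a) 59.6 ppm; (b) 13.62 ppm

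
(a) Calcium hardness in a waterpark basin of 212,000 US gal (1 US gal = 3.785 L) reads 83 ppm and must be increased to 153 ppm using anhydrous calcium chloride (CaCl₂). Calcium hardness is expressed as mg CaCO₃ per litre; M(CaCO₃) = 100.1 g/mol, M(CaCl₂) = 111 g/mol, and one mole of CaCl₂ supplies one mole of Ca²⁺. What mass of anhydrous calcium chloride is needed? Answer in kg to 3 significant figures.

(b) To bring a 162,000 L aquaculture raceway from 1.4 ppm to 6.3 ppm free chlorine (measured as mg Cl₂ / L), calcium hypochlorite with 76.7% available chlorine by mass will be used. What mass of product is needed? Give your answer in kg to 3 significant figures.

(a) 62.3 kg; (b) 1.03 kg

(a) Volume: 212,000 US gal × 3.785 L/gal = 802,420 L.
(a) Hardness to add: (153 − 83) = 70 mg/L as CaCO₃ × 802,420 L = 56,170 g as CaCO₃.
(a) Moles of Ca²⁺ (1 mol Ca²⁺ ≡ 1 mol CaCO₃): 56,170 / 100.1 g/mol = 561.1 mol.
(a) Mass of CaCl₂: 561.1 × 111 = 62,290 g.

(b) Chlorine deficit: 6.3 − 1.4 = 4.9 ppm = 4.9 mg/L as Cl₂.
(b) Cl₂ equivalent needed: 4.9 mg/L × 162,000 L = 793,800 mg = 793.8 g.
(b) Product at 76.7% available chlorine: 793.8 / 0.767 = 1035 g.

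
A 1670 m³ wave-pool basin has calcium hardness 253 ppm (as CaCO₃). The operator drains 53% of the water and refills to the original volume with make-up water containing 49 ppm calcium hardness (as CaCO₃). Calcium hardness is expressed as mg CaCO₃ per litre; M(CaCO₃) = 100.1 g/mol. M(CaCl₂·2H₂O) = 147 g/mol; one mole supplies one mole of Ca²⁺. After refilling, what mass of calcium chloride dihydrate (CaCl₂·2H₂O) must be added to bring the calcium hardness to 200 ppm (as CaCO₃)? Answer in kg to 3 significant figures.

Volume: 1670 m³ = 1,670,000 L.
After draining 53% and refilling: 253 × 0.47 + 49 × 0.53 = 144.88 ppm.
Deficit to target: 200 − 144.88 = 55.12 mg/L.
As CaCO₃: 55.12 mg/L × 1,670,000 L = 92,050 g; ÷ 100.1 = 919.6 mol Ca²⁺.
Mass: 919.6 × 147 = 135,200 g.

135 kg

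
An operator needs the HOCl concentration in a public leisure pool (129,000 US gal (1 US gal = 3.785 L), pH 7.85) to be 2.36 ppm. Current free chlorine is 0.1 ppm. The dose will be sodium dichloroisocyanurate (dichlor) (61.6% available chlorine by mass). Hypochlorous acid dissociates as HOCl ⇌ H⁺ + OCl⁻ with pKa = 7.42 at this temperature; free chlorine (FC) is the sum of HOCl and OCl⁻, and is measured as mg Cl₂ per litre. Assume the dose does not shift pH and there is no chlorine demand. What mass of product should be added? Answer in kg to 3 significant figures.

6.83 kg

Volume: 129,000 US gal × 3.785 L/gal = 488,265 L.
[OCl⁻]/[HOCl] = 10^(pH − pKa) = 10^(7.85 − 7.42) = 2.692; fraction as HOCl = 1/(1 + 2.692) = 0.2709.
Free chlorine required for 2.36 ppm HOCl: 2.36 / 0.2709 = 8.712 ppm.
FC to add: 8.712 − 0.1 = 8.612 mg/L as Cl₂.
Cl₂ equivalent: 8.612 mg/L × 488,265 L = 4205 g.
Product at 61.6% available Cl: 4205 / 0.616 = 6826 g.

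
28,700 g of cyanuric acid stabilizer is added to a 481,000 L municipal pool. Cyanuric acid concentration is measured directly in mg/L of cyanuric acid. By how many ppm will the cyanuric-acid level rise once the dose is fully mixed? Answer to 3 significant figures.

59.7 ppm

Rise: 28,700 g / 481,000 L × 1000 = 59.67 mg/L.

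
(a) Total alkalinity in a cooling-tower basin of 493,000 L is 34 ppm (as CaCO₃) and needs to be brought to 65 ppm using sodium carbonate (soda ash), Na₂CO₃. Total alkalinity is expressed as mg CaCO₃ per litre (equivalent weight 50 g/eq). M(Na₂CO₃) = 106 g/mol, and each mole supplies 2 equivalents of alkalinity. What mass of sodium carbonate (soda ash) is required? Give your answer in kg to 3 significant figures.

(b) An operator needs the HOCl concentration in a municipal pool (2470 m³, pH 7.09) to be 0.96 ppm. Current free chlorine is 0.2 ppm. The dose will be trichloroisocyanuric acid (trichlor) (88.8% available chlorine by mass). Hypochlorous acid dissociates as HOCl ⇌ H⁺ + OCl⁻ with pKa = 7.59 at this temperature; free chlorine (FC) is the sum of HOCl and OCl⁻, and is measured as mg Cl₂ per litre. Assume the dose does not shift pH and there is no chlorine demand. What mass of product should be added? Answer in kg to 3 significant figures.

(a) 16.2 kg; (b) 2.96 kg

(a) Alkalinity to add: (65 − 34) = 31 mg/L as CaCO₃ × 493,000 L = 15,280 g as CaCO₃.
(a) Equivalents: 15,280 g ÷ 50 g/eq = 305.7 eq.
(a) Each mole of Na₂CO₃ supplies 2 eq, so 305.7 / 2 = 152.8 mol.
(a) Mass: 152.8 mol × 106 g/mol = 16,200 g.

(b) Volume: 2470 m³ = 2,470,000 L.
(b) [OCl⁻]/[HOCl] = 10^(pH − pKa) = 10^(7.09 − 7.59) = 0.3162; fraction as HOCl = 1/(1 + 0.3162) = 0.7597.
(b) Free chlorine required for 0.96 ppm HOCl: 0.96 / 0.7597 = 1.264 ppm.
(b) FC to add: 1.264 − 0.2 = 1.064 mg/L as Cl₂.
(b) Cl₂ equivalent: 1.064 mg/L × 2,470,000 L = 2627 g.
(b) Product at 88.8% available Cl: 2627 / 0.888 = 2958 g.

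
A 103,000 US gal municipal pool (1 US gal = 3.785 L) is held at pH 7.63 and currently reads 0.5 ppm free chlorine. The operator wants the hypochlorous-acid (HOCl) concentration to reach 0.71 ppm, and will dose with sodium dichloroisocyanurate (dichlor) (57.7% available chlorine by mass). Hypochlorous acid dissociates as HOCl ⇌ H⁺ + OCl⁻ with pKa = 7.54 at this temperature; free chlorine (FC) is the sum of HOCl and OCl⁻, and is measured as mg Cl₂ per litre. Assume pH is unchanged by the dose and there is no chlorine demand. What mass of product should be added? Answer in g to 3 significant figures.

732 g

Volume: 103,000 US gal × 3.785 L/gal = 389,855 L.
[OCl⁻]/[HOCl] = 10^(pH − pKa) = 10^(7.63 − 7.54) = 1.23; fraction as HOCl = 1/(1 + 1.23) = 0.4484.
Free chlorine required for 0.71 ppm HOCl: 0.71 / 0.4484 = 1.583 ppm.
FC to add: 1.583 − 0.5 = 1.083 mg/L as Cl₂.
Cl₂ equivalent: 1.083 mg/L × 389,855 L = 422.4 g.
Product at 57.7% available Cl: 422.4 / 0.577 = 732.1 g.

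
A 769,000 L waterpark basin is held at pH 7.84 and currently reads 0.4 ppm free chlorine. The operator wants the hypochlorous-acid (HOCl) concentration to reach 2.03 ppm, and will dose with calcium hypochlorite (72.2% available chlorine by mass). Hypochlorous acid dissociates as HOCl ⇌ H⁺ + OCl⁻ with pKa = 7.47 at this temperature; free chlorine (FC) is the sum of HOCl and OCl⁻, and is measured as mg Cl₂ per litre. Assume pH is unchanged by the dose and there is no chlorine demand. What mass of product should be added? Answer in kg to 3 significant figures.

6.80 kg

[OCl⁻]/[HOCl] = 10^(pH − pKa) = 10^(7.84 − 7.47) = 2.344; fraction as HOCl = 1/(1 + 2.344) = 0.299.
Free chlorine required for 2.03 ppm HOCl: 2.03 / 0.299 = 6.789 ppm.
FC to add: 6.789 − 0.4 = 6.389 mg/L as Cl₂.
Cl₂ equivalent: 6.389 mg/L × 769,000 L = 4913 g.
Product at 72.2% available Cl: 4913 / 0.722 = 6805 g.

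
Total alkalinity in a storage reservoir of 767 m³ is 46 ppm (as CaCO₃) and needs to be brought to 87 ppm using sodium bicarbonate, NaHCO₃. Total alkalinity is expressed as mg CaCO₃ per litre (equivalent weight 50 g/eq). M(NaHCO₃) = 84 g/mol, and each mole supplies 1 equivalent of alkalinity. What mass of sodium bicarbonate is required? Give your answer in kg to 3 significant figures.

Volume: 767 m³ = 767,000 L.
Alkalinity to add: (87 − 46) = 41 mg/L as CaCO₃ × 767,000 L = 31,450 g as CaCO₃.
Equivalents: 31,450 g ÷ 50 g/eq = 628.9 eq.
NaHCO₃ supplies 1 eq per mole → 628.9 mol.
Mass: 628.9 mol × 84 g/mol = 52,830 g.

52.8 kg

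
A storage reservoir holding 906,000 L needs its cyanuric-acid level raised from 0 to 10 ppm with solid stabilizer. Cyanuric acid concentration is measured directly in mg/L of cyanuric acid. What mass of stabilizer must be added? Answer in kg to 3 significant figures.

9.06 kg

CYA to add: (10 − 0) = 10 mg/L × 906,000 L = 9060 g cyanuric acid.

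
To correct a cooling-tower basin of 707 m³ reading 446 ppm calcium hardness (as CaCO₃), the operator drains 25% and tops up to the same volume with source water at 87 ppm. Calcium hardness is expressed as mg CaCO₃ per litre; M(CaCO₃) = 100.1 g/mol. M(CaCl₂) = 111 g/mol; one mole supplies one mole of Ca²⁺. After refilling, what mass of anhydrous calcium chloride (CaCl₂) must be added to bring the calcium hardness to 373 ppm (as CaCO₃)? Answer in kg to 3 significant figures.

13.1 kg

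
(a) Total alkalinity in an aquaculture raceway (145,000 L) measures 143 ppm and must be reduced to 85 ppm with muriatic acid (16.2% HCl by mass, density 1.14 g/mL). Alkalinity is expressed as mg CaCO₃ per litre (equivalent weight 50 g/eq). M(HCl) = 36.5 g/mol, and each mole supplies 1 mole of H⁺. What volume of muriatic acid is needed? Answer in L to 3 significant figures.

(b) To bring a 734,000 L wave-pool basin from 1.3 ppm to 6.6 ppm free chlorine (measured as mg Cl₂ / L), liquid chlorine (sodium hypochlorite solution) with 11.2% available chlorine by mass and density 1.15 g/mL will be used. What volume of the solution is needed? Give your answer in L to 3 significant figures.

(a) 33.2 L; (b) 30.2 L

(a) Alkalinity to neutralize: (143 − 85) = 58 mg/L as CaCO₃ × 145,000 L = 8410 g as CaCO₃.
(a) Equivalents of H⁺ required: 8410 ÷ 50 g/eq = 168.2 eq = 168.2 mol HCl.
(a) Mass of HCl: 168.2 × 36.5 = 6139 g.
(a) Mass of 16.2% solution: 6139 / 0.162 = 37,900 g.
(a) Volume: 37,900 g ÷ 1.14 g/mL = 33,240 mL.

(b) Chlorine deficit: 6.6 − 1.3 = 5.3 ppm = 5.3 mg/L as Cl₂.
(b) Cl₂ equivalent needed: 5.3 mg/L × 734,000 L = 3,890,000 mg = 3890 g.
(b) Product at 11.2% available chlorine: 3890 / 0.112 = 34,730 g.
(b) Volume at density 1.15 g/mL: 34,730 g ÷ 1.15 g/mL = 30,200 mL.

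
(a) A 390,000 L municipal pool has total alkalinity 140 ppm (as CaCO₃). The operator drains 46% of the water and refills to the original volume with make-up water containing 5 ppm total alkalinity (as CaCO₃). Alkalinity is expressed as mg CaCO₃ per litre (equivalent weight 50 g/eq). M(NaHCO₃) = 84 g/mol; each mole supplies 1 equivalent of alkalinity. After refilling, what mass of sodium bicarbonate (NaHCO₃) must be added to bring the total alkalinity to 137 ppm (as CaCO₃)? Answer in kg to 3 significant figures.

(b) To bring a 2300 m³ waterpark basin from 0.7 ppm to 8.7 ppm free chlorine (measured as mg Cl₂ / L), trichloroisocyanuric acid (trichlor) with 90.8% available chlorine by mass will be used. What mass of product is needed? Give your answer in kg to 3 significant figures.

(a) 38.7 kg; (b) 20.3 kg

(a) After draining 46% and refilling: 140 × 0.54 + 5 × 0.46 = 77.9 ppm.
(a) Deficit to target: 137 − 77.9 = 59.1 mg/L.
(a) As CaCO₃: 59.1 mg/L × 390,000 L = 23,050 g; ÷ 50 g/eq ÷ 1 = 461 mol NaHCO₃.
(a) Mass: 461 × 84 = 38,720 g.

(b) Volume: 2300 m³ = 2,300,000 L.
(b) Chlorine deficit: 8.7 − 0.7 = 8 ppm = 8 mg/L as Cl₂.
(b) Cl₂ equivalent needed: 8 mg/L × 2,300,000 L = 18,400,000 mg = 18,400 g.
(b) Product at 90.8% available chlorine: 18,400 / 0.908 = 20,260 g.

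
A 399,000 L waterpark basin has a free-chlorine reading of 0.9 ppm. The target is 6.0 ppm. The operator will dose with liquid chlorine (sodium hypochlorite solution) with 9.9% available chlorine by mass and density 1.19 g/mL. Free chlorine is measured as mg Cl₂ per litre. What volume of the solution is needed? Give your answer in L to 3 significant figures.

17.3 L

Chlorine deficit: 6.0 − 0.9 = 5.1 ppm = 5.1 mg/L as Cl₂.
Cl₂ equivalent needed: 5.1 mg/L × 399,000 L = 2,035,000 mg = 2035 g.
Product at 9.9% available chlorine: 2035 / 0.099 = 20,550 g.
Volume at density 1.19 g/mL: 20,550 g ÷ 1.19 g/mL = 17,270 mL.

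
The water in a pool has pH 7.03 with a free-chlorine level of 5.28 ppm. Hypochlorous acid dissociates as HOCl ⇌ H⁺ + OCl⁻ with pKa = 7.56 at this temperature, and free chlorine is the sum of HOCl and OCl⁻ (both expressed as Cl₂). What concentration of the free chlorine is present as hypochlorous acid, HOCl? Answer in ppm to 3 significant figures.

4.08 ppm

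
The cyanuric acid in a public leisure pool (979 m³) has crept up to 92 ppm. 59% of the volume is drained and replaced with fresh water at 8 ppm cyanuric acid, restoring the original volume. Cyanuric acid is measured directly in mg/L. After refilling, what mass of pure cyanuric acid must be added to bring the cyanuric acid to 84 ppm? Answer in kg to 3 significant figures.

Volume: 979 m³ = 979,000 L.
After draining 59% and refilling: 92 × 0.41 + 8 × 0.59 = 42.44 ppm.
Deficit to target: 84 − 42.44 = 41.56 mg/L.
Mass: 41.56 mg/L × 979,000 L = 40,690 g cyanuric acid.

40.7 kg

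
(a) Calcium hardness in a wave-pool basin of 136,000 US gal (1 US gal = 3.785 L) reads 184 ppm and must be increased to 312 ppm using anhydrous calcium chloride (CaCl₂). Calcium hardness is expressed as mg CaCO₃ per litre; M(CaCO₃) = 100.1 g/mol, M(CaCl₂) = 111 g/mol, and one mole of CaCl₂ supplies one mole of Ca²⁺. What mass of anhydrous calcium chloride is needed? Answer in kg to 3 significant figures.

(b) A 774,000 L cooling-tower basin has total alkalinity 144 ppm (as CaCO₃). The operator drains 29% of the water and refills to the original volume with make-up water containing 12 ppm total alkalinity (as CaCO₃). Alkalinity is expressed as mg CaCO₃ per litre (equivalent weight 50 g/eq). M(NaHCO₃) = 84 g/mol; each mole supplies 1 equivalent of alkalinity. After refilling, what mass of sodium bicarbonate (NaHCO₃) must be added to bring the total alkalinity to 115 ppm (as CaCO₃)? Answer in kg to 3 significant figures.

(a) Volume: 136,000 US gal × 3.785 L/gal = 514,760 L.
(a) Hardness to add: (312 − 184) = 128 mg/L as CaCO₃ × 514,760 L = 65,890 g as CaCO₃.
(a) Moles of Ca²⁺ (1 mol Ca²⁺ ≡ 1 mol CaCO₃): 65,890 / 100.1 g/mol = 658.2 mol.
(a) Mass of CaCl₂: 658.2 × 111 = 73,060 g.

(b) After draining 29% and refilling: 144 × 0.71 + 12 × 0.29 = 105.72 ppm.
(b) Deficit to target: 115 − 105.72 = 9.28 mg/L.
(b) As CaCO₃: 9.28 mg/L × 774,000 L = 7183 g; ÷ 50 g/eq ÷ 1 = 143.7 mol NaHCO₃.
(b) Mass: 143.7 × 84 = 12,070 g.

(a) 73.1 kg; (b) 12.1 kg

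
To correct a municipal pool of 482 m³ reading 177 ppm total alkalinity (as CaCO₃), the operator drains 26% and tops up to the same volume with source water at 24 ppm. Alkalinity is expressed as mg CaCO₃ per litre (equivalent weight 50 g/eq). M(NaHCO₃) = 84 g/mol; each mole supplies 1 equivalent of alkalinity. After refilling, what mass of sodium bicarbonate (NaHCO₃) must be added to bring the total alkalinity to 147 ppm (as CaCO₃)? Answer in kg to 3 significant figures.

Volume: 482 m³ = 482,000 L.
After draining 26% and refilling: 177 × 0.74 + 24 × 0.26 = 137.22 ppm.
Deficit to target: 147 − 137.22 = 9.78 mg/L.
As CaCO₃: 9.78 mg/L × 482,000 L = 4714 g; ÷ 50 g/eq ÷ 1 = 94.28 mol NaHCO₃.
Mass: 94.28 × 84 = 7919 g.

7.92 kg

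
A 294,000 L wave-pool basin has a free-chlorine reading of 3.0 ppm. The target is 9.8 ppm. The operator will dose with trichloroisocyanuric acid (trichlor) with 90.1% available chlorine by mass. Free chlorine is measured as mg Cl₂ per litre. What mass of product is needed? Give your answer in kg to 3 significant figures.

2.22 kg

Chlorine deficit: 9.8 − 3.0 = 6.8 ppm = 6.8 mg/L as Cl₂.
Cl₂ equivalent needed: 6.8 mg/L × 294,000 L = 1,999,000 mg = 1999 g.
Product at 90.1% available chlorine: 1999 / 0.901 = 2219 g.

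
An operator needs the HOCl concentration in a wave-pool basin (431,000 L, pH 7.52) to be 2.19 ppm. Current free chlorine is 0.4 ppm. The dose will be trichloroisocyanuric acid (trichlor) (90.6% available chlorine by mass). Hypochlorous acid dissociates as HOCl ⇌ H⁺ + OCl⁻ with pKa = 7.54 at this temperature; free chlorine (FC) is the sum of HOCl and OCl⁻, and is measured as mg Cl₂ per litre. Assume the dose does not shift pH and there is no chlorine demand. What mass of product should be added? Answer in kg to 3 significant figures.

[OCl⁻]/[HOCl] = 10^(pH − pKa) = 10^(7.52 − 7.54) = 0.955; fraction as HOCl = 1/(1 + 0.955) = 0.5115.
Free chlorine required for 2.19 ppm HOCl: 2.19 / 0.5115 = 4.281 ppm.
FC to add: 4.281 − 0.4 = 3.881 mg/L as Cl₂.
Cl₂ equivalent: 3.881 mg/L × 431,000 L = 1673 g.
Product at 90.6% available Cl: 1673 / 0.906 = 1846 g.

1.85 kg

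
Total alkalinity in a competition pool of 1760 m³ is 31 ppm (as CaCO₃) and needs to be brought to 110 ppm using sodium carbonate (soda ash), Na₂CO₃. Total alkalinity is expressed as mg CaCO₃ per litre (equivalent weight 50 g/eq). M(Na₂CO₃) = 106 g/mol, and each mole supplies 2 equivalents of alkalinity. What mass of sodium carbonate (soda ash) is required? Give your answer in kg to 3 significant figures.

Volume: 1760 m³ = 1,760,000 L.
Alkalinity to add: (110 − 31) = 79 mg/L as CaCO₃ × 1,760,000 L = 139,000 g as CaCO₃.
Equivalents: 139,000 g ÷ 50 g/eq = 2781 eq.
Each mole of Na₂CO₃ supplies 2 eq, so 2781 / 2 = 1390 mol.
Mass: 1390 mol × 106 g/mol = 147,400 g.

147 kg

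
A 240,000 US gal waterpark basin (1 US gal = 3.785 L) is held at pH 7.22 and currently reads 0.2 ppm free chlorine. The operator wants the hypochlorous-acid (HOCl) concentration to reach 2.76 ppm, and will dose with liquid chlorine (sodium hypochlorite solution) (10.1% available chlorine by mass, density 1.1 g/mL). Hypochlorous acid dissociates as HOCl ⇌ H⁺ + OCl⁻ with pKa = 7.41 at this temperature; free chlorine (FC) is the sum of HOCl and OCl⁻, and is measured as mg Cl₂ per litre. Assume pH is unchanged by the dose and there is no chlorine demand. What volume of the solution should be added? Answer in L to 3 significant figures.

35.5 L

Volume: 240,000 US gal × 3.785 L/gal = 908,400 L.
[OCl⁻]/[HOCl] = 10^(pH − pKa) = 10^(7.22 − 7.41) = 0.6457; fraction as HOCl = 1/(1 + 0.6457) = 0.6077.
Free chlorine required for 2.76 ppm HOCl: 2.76 / 0.6077 = 4.542 ppm.
FC to add: 4.542 − 0.2 = 4.342 mg/L as Cl₂.
Cl₂ equivalent: 4.342 mg/L × 908,400 L = 3944 g.
Product at 10.1% available Cl: 3944 / 0.101 = 39,050 g.
Volume: 39,050 g ÷ 1.1 g/mL = 35,500 mL.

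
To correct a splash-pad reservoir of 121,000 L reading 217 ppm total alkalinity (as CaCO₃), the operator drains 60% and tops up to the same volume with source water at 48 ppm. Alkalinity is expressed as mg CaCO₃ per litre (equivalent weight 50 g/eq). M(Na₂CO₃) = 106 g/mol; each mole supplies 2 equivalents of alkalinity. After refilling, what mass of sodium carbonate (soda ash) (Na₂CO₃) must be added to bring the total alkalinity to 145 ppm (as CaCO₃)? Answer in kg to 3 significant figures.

After draining 60% and refilling: 217 × 0.40 + 48 × 0.60 = 115.6 ppm.
Deficit to target: 145 − 115.6 = 29.4 mg/L.
As CaCO₃: 29.4 mg/L × 121,000 L = 3557 g; ÷ 50 g/eq ÷ 2 = 35.57 mol Na₂CO₃.
Mass: 35.57 × 106 = 3771 g.

3.77 kg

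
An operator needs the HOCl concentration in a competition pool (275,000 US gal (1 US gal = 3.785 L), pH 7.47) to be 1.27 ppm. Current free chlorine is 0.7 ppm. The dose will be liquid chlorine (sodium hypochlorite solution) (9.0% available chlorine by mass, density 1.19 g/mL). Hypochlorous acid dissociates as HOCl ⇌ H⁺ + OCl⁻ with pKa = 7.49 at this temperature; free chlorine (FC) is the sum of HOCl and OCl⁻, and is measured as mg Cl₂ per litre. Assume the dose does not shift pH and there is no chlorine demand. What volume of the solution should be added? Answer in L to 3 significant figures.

Volume: 275,000 US gal × 3.785 L/gal = 1,040,875 L.
[OCl⁻]/[HOCl] = 10^(pH − pKa) = 10^(7.47 − 7.49) = 0.955; fraction as HOCl = 1/(1 + 0.955) = 0.5115.
Free chlorine required for 1.27 ppm HOCl: 1.27 / 0.5115 = 2.483 ppm.
FC to add: 2.483 − 0.7 = 1.783 mg/L as Cl₂.
Cl₂ equivalent: 1.783 mg/L × 1,040,875 L = 1856 g.
Product at 9.0% available Cl: 1856 / 0.09 = 20,620 g.
Volume: 20,620 g ÷ 1.19 g/mL = 17,330 mL.

17.3 L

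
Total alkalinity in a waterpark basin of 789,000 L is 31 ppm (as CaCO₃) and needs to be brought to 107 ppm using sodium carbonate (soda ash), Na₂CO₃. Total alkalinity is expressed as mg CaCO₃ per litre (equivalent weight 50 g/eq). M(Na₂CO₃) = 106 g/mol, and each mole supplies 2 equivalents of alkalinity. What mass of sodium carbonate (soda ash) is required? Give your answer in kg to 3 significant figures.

63.6 kg

Alkalinity to add: (107 − 31) = 76 mg/L as CaCO₃ × 789,000 L = 59,960 g as CaCO₃.
Equivalents: 59,960 g ÷ 50 g/eq = 1199 eq.
Each mole of Na₂CO₃ supplies 2 eq, so 1199 / 2 = 599.6 mol.
Mass: 599.6 mol × 106 g/mol = 63,560 g.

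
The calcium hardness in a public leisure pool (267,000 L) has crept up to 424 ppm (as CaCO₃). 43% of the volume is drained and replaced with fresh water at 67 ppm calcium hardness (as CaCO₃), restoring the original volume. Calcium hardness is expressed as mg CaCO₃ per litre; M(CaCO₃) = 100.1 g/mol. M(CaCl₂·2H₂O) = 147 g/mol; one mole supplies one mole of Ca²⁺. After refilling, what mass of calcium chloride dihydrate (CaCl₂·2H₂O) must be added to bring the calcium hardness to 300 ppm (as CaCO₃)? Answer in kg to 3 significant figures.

After draining 43% and refilling: 424 × 0.57 + 67 × 0.43 = 270.49 ppm.
Deficit to target: 300 − 270.49 = 29.51 mg/L.
As CaCO₃: 29.51 mg/L × 267,000 L = 7879 g; ÷ 100.1 = 78.71 mol Ca²⁺.
Mass: 78.71 × 147 = 11,570 g.

11.6 kg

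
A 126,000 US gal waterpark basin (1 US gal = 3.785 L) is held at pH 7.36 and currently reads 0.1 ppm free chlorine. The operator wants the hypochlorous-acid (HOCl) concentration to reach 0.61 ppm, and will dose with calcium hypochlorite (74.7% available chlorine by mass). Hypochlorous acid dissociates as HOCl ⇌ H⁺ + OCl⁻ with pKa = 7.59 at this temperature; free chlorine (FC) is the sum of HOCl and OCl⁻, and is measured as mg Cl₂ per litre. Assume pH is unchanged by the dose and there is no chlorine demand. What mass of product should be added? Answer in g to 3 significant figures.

Volume: 126,000 US gal × 3.785 L/gal = 476,910 L.
[OCl⁻]/[HOCl] = 10^(pH − pKa) = 10^(7.36 − 7.59) = 0.5888; fraction as HOCl = 1/(1 + 0.5888) = 0.6294.
Free chlorine required for 0.61 ppm HOCl: 0.61 / 0.6294 = 0.9692 ppm.
FC to add: 0.9692 − 0.1 = 0.8692 mg/L as Cl₂.
Cl₂ equivalent: 0.8692 mg/L × 476,910 L = 414.5 g.
Product at 74.7% available Cl: 414.5 / 0.747 = 554.9 g.

555 g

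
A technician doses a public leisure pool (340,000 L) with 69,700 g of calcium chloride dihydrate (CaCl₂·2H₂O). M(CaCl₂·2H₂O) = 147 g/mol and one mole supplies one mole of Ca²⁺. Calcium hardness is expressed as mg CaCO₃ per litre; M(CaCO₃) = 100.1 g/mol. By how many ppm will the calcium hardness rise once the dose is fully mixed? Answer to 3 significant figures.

Moles of Ca²⁺: 69,700 g ÷ 147 g/mol = 474.1 mol.
As CaCO₃: 474.1 mol × 100.1 g/mol = 47,460 g.
Rise: 47,460 g / 340,000 L × 1000 = 139.6 mg/L.

140 ppm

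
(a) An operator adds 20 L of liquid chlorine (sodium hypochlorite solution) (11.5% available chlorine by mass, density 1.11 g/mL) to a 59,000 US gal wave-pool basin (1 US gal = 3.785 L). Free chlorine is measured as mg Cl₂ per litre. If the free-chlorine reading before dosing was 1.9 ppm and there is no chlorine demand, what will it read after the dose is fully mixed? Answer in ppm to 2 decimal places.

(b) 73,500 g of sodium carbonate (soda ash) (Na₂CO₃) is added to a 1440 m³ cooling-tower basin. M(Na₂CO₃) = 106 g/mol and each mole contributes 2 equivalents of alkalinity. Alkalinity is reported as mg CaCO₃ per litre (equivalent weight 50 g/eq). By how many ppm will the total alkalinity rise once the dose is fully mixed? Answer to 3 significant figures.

(a) Volume: 59,000 US gal × 3.785 L/gal = 223,315 L.
(a) Mass of solution: 20 L × 1000 mL/L × 1.11 g/mL = 22,200 g.
(a) Available chlorine delivered: 22,200 g × 0.115 = 2553 g as Cl₂.
(a) Concentration rise: 2553 g / 223,315 L = 11.43 mg/L = 11.43 ppm.
(a) Final FC: 1.9 + 11.43 = 13.33 ppm.

(b) Volume: 1440 m³ = 1,440,000 L.
(b) Moles of Na₂CO₃: 73,500 g ÷ 106 g/mol = 693.4 mol → 1387 eq of alkalinity.
(b) As CaCO₃: 1387 eq × 50 g/eq = 69,340 g.
(b) Rise: 69,340 g / 1,440,000 L × 1000 = 48.15 mg/L.

(a) 13.33 ppm; (b) 48.2 ppm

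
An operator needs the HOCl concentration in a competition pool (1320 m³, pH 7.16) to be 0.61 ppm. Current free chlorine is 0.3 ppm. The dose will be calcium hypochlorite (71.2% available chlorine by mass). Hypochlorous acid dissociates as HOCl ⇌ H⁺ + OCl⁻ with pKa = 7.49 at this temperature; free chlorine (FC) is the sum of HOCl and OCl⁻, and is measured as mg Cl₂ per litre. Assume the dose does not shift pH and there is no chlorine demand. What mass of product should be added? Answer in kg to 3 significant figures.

1.10 kg

Volume: 1320 m³ = 1,320,000 L.
[OCl⁻]/[HOCl] = 10^(pH − pKa) = 10^(7.16 − 7.49) = 0.4677; fraction as HOCl = 1/(1 + 0.4677) = 0.6813.
Free chlorine required for 0.61 ppm HOCl: 0.61 / 0.6813 = 0.8953 ppm.
FC to add: 0.8953 − 0.3 = 0.5953 mg/L as Cl₂.
Cl₂ equivalent: 0.5953 mg/L × 1,320,000 L = 785.8 g.
Product at 71.2% available Cl: 785.8 / 0.712 = 1104 g.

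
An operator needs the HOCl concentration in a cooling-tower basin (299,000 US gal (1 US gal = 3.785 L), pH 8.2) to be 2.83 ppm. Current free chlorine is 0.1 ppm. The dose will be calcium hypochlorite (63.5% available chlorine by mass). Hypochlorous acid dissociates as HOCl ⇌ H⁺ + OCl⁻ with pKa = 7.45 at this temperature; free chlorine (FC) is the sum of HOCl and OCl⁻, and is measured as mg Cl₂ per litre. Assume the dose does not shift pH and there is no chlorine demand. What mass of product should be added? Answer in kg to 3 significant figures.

Volume: 299,000 US gal × 3.785 L/gal = 1,131,715 L.
[OCl⁻]/[HOCl] = 10^(pH − pKa) = 10^(8.2 − 7.45) = 5.623; fraction as HOCl = 1/(1 + 5.623) = 0.151.
Free chlorine required for 2.83 ppm HOCl: 2.83 / 0.151 = 18.74 ppm.
FC to add: 18.74 − 0.1 = 18.64 mg/L as Cl₂.
Cl₂ equivalent: 18.64 mg/L × 1,131,715 L = 21,100 g.
Product at 63.5% available Cl: 21,100 / 0.635 = 33,230 g.

33.2 kg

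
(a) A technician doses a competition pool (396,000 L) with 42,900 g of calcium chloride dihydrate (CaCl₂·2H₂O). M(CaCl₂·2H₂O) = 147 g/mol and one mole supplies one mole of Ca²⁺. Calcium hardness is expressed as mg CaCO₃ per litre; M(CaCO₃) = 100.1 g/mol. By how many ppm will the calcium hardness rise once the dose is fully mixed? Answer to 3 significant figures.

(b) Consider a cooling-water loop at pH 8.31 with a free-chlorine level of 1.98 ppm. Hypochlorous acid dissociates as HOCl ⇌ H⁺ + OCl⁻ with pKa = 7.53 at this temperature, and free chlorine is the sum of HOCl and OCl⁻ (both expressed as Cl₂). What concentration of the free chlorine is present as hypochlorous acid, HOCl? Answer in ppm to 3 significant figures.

(a) 73.8 ppm; (b) 0.282 ppm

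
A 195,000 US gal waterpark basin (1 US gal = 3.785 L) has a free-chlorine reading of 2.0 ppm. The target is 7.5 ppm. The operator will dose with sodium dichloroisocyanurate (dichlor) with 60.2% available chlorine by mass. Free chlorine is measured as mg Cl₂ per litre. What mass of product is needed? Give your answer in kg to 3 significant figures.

6.74 kg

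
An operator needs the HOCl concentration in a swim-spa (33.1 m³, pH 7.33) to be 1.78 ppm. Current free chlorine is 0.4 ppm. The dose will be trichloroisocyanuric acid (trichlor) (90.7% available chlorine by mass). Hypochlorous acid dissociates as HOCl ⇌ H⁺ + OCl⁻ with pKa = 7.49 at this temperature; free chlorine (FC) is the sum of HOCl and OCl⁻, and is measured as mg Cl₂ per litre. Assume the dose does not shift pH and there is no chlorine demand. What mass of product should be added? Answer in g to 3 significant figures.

95.3 g

Volume: 33.1 m³ = 33,100 L.
[OCl⁻]/[HOCl] = 10^(pH − pKa) = 10^(7.33 − 7.49) = 0.6918; fraction as HOCl = 1/(1 + 0.6918) = 0.5911.
Free chlorine required for 1.78 ppm HOCl: 1.78 / 0.5911 = 3.011 ppm.
FC to add: 3.011 − 0.4 = 2.611 mg/L as Cl₂.
Cl₂ equivalent: 2.611 mg/L × 33,100 L = 86.44 g.
Product at 90.7% available Cl: 86.44 / 0.907 = 95.3 g.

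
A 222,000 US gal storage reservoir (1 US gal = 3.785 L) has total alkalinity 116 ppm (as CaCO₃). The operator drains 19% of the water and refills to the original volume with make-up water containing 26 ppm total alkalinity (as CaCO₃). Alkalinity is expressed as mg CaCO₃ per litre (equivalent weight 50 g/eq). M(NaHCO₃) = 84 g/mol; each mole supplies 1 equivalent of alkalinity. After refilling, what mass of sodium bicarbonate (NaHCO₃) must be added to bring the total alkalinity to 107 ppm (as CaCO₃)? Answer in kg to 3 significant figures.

Volume: 222,000 US gal × 3.785 L/gal = 840,270 L.
After draining 19% and refilling: 116 × 0.81 + 26 × 0.19 = 98.9 ppm.
Deficit to target: 107 − 98.9 = 8.1 mg/L.
As CaCO₃: 8.1 mg/L × 840,270 L = 6806 g; ÷ 50 g/eq ÷ 1 = 136.1 mol NaHCO₃.
Mass: 136.1 × 84 = 11,430 g.

11.4 kg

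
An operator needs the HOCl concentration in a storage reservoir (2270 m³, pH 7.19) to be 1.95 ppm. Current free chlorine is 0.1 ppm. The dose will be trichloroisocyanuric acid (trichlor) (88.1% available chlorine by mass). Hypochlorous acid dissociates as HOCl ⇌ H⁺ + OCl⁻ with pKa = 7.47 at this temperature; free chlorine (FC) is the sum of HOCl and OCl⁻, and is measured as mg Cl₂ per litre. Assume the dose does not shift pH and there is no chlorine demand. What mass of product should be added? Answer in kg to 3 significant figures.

Volume: 2270 m³ = 2,270,000 L.
[OCl⁻]/[HOCl] = 10^(pH − pKa) = 10^(7.19 − 7.47) = 0.5248; fraction as HOCl = 1/(1 + 0.5248) = 0.6558.
Free chlorine required for 1.95 ppm HOCl: 1.95 / 0.6558 = 2.973 ppm.
FC to add: 2.973 − 0.1 = 2.873 mg/L as Cl₂.
Cl₂ equivalent: 2.873 mg/L × 2,270,000 L = 6523 g.
Product at 88.1% available Cl: 6523 / 0.881 = 7404 g.

7.40 kg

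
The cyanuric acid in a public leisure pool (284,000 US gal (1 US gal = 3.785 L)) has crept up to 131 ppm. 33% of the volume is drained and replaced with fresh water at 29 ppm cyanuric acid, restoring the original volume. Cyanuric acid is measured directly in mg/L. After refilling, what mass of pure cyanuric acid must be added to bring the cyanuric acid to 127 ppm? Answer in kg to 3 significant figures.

Volume: 284,000 US gal × 3.785 L/gal = 1,074,940 L.
After draining 33% and refilling: 131 × 0.67 + 29 × 0.33 = 97.34 ppm.
Deficit to target: 127 − 97.34 = 29.66 mg/L.
Mass: 29.66 mg/L × 1,074,940 L = 31,880 g cyanuric acid.

31.9 kg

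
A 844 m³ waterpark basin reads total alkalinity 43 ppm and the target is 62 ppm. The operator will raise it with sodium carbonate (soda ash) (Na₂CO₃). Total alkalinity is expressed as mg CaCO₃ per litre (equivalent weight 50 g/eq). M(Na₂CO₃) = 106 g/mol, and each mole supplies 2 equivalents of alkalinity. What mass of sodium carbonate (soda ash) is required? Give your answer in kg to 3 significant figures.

17.0 kg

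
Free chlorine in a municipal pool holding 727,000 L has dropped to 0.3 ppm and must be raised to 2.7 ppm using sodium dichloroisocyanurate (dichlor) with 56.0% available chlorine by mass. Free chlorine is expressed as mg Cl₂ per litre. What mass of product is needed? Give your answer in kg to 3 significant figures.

3.12 kg

Chlorine deficit: 2.7 − 0.3 = 2.4 ppm = 2.4 mg/L as Cl₂.
Cl₂ equivalent needed: 2.4 mg/L × 727,000 L = 1,745,000 mg = 1745 g.
Product at 56.0% available chlorine: 1745 / 0.56 = 3116 g.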